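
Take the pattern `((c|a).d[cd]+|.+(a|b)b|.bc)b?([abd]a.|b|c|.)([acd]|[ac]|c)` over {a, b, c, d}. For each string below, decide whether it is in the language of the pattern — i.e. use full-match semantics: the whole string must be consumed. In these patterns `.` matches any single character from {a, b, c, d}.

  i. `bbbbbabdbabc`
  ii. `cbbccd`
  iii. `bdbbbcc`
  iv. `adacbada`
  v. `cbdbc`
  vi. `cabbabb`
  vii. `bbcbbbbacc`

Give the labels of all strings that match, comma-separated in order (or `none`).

iii, vii

i. `bbbbbabdbabc` → no match
ii. `cbbccd` → no match
iii. `bdbbbcc` → match
iv. `adacbada` → no match
v. `cbdbc` → no match
vi. `cabbabb` → no match
vii. `bbcbbbbacc` → match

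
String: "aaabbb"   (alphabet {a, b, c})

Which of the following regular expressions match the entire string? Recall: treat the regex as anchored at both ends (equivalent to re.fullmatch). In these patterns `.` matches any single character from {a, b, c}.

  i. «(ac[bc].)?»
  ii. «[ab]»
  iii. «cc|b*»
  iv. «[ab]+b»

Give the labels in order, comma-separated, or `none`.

iv

i → no match
ii → no match
iii → no match
iv → match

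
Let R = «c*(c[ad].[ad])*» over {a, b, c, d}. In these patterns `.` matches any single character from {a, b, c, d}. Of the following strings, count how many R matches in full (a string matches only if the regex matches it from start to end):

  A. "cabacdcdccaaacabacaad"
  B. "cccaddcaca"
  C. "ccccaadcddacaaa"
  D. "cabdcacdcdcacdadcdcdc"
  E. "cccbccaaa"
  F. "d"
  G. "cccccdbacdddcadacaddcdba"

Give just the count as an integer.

A → no match
B → match
C → match
D → no match
E → no match
F → no match
G → match
Total matched: 3

3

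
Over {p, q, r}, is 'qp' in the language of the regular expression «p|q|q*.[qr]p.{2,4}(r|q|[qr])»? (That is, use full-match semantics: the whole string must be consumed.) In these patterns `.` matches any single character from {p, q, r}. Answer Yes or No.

No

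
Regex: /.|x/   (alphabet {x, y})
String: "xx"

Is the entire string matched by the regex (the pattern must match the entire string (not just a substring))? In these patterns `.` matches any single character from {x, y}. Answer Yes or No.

No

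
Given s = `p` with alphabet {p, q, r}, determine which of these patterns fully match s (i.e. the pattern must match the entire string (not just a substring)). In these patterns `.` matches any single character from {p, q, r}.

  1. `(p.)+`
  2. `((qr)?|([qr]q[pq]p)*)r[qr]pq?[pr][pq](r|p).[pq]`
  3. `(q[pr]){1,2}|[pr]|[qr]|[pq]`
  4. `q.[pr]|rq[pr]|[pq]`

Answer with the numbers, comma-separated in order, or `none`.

3, 4

1 → no match
2 → no match
3 → match
4 → match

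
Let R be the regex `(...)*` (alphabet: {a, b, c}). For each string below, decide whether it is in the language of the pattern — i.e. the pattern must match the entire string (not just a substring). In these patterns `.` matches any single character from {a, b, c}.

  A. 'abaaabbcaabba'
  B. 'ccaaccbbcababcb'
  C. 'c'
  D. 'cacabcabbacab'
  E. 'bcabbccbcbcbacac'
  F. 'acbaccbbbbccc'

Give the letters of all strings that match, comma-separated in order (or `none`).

B

A → no match
B → match
C → no match
D → no match
E → no match
F → no match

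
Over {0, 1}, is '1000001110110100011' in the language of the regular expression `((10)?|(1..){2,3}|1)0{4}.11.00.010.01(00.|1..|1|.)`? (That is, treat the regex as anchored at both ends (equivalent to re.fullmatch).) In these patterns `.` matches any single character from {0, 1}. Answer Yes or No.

No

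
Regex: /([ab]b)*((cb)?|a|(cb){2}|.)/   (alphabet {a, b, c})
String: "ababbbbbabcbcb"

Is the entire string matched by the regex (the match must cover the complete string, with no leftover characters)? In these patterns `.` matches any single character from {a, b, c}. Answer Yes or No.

Yes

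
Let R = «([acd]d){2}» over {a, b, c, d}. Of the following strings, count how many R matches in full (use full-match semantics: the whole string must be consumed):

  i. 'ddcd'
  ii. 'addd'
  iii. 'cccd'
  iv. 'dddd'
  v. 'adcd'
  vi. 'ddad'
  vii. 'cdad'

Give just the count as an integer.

6

i. 'ddcd' → match
ii. 'addd' → match
iii. 'cccd' → no match
iv. 'dddd' → match
v. 'adcd' → match
vi. 'ddad' → match
vii. 'cdad' → match
Total matched: 6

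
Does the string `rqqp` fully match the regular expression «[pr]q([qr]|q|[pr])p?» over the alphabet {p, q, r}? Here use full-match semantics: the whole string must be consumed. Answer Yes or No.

Yes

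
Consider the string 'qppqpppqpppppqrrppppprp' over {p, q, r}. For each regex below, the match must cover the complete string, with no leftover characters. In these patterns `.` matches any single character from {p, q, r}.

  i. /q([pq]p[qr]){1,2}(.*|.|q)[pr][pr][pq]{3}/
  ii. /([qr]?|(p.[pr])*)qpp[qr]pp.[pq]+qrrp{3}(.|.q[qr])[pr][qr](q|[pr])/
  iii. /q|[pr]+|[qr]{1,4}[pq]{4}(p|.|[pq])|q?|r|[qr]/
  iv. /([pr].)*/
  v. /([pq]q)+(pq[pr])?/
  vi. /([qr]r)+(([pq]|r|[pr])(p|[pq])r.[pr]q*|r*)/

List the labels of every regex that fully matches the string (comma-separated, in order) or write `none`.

ii

i → no match
ii → match
iii → no match
iv → no match
v → no match
vi → no match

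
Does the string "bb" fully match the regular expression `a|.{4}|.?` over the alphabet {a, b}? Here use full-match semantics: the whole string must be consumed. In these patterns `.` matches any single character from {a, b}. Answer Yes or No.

No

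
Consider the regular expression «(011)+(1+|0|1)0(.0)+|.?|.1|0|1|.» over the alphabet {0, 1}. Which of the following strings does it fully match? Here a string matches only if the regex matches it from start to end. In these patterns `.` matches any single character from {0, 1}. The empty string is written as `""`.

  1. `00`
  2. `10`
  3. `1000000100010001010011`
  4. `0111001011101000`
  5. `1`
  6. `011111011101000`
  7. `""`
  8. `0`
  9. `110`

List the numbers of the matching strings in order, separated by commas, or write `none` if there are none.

5, 7, 8

1 → no match
2 → no match
3 → no match
4 → no match
5 → match
6 → no match
7 → match
8 → match
9 → no match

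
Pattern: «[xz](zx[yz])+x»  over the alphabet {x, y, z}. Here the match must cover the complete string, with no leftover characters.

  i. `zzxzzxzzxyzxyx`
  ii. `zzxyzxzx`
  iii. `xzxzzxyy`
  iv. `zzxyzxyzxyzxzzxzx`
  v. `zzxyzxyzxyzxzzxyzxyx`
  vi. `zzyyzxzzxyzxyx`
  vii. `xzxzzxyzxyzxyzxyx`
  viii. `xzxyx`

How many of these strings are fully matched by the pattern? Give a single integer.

6

i → match
ii → match
iii → no match — must end with `x`
iv → match
v → match
vi → no match
vii → match
viii → match
Total matched: 6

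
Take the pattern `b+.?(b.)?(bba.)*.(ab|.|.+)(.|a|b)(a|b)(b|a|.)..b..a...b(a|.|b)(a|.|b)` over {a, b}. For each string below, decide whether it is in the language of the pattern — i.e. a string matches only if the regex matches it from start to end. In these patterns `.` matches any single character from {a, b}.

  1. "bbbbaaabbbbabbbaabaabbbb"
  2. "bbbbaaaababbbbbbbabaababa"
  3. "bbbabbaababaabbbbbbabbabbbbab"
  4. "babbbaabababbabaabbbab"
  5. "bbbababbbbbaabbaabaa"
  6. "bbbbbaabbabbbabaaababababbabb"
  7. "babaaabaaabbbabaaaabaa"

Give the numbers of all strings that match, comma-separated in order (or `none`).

4, 7

1 → no match
2 → no match
3 → no match
4 → match
5 → no match
6 → no match
7 → match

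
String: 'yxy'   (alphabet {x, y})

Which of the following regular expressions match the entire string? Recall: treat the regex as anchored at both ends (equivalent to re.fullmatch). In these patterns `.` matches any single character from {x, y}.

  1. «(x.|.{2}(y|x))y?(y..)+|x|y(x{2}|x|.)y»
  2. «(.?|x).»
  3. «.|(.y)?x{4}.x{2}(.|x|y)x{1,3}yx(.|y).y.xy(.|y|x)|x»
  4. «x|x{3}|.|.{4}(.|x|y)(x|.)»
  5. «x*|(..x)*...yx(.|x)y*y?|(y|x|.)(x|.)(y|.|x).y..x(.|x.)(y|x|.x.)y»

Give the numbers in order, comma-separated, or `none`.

1

1 → match
2 → no match
3 → no match
4 → no match
5 → no match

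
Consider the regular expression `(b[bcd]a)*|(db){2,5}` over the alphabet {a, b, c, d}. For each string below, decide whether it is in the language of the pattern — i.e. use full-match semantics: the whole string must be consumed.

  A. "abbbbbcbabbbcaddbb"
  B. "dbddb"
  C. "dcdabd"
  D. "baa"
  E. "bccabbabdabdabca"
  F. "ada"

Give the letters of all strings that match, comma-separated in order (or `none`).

none

A → no match
B. "dbddb" → no match
C. "dcdabd" → no match
D. "baa" → no match
E → no match
F. "ada" → no match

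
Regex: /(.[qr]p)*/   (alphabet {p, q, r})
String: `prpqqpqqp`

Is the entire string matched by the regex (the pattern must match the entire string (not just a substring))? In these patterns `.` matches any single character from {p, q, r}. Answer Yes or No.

Yes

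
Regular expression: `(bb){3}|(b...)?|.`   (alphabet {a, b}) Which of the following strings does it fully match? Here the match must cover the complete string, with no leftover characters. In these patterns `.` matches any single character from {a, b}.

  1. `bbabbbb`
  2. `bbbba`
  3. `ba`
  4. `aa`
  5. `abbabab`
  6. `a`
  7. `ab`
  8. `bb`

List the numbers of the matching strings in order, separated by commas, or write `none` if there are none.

1. `bbabbbb` → no match
2. `bbbba` → no match
3. `ba` → no match
4. `aa` → no match
5. `abbabab` → no match
6. `a` → match
7. `ab` → no match
8. `bb` → no match

6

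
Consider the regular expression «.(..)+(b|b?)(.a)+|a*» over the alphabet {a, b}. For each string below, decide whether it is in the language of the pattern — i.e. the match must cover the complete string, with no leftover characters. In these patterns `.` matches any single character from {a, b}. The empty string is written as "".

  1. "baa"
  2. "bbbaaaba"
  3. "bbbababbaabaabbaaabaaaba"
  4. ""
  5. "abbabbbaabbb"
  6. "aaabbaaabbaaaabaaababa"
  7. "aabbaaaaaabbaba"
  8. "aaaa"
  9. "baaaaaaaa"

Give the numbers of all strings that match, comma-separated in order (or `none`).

3, 4, 6, 7, 8, 9

1 → no match
2 → no match
3 → match
4 → match
5 → no match
6 → match
7 → match
8 → match
9 → match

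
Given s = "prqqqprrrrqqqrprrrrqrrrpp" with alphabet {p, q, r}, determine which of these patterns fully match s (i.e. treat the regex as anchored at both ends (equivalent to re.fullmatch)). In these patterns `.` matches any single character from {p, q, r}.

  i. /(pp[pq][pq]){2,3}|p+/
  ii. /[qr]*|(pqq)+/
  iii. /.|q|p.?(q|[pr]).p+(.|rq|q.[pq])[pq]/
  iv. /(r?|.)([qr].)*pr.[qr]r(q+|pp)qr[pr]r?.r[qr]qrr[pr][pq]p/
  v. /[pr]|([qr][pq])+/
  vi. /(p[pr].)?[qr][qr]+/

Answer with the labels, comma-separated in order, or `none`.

iv

i → no match
ii → no match
iii → no match
iv → match
v → no match
vi → no match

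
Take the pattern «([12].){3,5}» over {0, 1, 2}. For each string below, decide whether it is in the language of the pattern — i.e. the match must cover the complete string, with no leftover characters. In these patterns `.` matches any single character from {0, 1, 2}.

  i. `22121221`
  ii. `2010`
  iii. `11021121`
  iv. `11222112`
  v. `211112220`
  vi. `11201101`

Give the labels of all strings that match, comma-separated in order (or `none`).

i, iv

i → match
ii → no match
iii → no match
iv → match
v → no match
vi → no match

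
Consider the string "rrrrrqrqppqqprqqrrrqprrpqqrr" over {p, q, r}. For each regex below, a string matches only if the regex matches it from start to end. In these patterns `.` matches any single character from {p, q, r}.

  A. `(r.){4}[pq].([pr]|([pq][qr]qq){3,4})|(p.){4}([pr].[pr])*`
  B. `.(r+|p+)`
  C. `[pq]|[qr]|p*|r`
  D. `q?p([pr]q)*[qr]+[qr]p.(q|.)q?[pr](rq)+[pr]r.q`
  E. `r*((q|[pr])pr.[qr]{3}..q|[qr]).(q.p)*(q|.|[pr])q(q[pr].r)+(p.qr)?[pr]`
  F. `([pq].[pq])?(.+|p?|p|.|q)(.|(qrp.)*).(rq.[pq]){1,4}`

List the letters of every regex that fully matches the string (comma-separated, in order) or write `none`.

A → no match
B → no match
C → no match
D → no match — must end with "q"
E → match
F → no match

E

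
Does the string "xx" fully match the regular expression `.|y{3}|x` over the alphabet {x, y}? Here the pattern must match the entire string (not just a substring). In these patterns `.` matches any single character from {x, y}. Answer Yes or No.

No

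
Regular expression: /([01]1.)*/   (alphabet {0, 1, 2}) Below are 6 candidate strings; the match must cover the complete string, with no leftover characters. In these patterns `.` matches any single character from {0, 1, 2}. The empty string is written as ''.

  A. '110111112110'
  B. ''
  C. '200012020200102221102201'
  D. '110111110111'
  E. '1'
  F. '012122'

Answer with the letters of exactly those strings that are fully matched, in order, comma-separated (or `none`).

A, B, D

A. '110111112110' → match
B. '' → match
C → no match
D. '110111110111' → match
E. '1' → no match
F. '012122' → no match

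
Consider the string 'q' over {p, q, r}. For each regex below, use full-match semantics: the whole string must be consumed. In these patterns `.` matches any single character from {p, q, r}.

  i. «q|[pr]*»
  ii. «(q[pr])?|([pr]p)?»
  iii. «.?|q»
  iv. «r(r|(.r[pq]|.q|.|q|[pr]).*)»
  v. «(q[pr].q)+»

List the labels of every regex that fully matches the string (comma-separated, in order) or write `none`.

i → match
ii → no match
iii → match
iv → no match — must start with 'r'
v → no match

i, iii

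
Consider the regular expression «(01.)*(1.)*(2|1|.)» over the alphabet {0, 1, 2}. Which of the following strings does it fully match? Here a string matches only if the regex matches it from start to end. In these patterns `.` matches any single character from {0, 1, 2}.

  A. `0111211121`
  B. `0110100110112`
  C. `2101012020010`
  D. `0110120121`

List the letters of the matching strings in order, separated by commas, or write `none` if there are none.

A. `0111211121` → match
B → match
C → no match
D. `0110120121` → match

A, B, D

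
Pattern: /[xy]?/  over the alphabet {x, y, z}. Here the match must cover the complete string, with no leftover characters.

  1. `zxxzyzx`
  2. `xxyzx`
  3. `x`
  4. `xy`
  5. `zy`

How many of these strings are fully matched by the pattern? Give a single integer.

1 → no match
2 → no match
3 → match
4 → no match
5 → no match
Total matched: 1

1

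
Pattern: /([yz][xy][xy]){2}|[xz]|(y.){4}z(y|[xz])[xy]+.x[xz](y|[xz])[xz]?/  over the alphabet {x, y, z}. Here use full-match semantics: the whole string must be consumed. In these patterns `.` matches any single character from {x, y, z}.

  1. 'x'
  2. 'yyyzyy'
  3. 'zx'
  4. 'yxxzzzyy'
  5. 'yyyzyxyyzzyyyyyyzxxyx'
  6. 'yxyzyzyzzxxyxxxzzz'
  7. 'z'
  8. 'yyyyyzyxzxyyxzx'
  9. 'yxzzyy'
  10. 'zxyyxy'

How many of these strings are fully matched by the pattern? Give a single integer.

7

1 → match
2 → match
3 → no match
4 → no match
5 → match
6 → match
7 → match
8 → match
9 → no match
10 → match
Total matched: 7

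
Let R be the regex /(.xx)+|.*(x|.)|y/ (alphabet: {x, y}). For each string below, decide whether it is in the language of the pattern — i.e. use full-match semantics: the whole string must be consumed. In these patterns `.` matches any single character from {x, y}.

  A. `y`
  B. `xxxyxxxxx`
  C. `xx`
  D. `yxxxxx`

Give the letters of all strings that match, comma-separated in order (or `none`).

A → match
B → match
C → match
D → match

A, B, C, D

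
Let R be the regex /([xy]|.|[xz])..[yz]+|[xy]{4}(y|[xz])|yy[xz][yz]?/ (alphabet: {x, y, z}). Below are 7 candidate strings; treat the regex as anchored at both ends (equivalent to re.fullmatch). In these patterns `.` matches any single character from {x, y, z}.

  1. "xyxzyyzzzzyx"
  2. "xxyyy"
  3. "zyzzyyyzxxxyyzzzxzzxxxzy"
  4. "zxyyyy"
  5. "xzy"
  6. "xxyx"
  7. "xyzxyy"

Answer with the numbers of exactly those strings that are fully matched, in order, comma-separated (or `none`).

2, 4

1 → no match
2 → match
3 → no match
4 → match
5 → no match
6 → no match
7 → no match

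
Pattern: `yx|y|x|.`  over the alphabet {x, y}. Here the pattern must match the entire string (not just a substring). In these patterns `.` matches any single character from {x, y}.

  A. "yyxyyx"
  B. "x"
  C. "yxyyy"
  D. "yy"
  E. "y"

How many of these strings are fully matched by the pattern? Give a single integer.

2

A → no match
B → match
C → no match
D → no match
E → match
Total matched: 2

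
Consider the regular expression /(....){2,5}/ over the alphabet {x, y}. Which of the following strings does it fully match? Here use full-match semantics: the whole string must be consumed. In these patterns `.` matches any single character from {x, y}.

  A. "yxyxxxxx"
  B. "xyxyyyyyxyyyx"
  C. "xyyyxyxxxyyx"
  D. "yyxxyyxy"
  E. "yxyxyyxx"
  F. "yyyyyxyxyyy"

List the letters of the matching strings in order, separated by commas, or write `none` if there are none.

A. "yxyxxxxx" → match
B → no match
C. "xyyyxyxxxyyx" → match
D. "yyxxyyxy" → match
E. "yxyxyyxx" → match
F. "yyyyyxyxyyy" → no match

A, C, D, E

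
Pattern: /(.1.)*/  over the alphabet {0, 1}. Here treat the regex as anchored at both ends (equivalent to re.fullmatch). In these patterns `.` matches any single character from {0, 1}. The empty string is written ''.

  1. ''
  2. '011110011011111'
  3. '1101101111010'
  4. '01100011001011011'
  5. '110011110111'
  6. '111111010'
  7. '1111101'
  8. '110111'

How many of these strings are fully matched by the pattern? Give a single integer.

1. '' → match
2 → match
3 → no match
4 → no match
5. '110011110111' → match
6. '111111010' → match
7. '1111101' → no match
8. '110111' → match
Total matched: 5

5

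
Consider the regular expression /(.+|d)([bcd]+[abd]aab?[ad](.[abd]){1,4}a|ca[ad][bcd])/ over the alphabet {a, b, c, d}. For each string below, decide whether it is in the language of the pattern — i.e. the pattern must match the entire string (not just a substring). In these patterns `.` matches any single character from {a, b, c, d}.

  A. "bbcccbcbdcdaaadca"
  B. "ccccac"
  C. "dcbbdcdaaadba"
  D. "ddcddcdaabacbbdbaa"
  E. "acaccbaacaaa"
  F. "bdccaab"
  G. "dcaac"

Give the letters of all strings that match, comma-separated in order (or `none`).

C, D, F, G

A → no match
B → no match
C → match
D → match
E → no match
F → match
G → match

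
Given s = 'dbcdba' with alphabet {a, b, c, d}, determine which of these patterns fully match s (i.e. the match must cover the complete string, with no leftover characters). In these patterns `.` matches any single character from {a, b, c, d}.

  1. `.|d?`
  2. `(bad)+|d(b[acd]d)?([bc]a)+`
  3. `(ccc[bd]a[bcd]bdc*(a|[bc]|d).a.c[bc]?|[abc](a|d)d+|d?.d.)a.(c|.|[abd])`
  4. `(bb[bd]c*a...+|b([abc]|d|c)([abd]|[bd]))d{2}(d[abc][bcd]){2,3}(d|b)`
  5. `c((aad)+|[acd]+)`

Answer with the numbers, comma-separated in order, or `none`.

2

1 → no match
2 → match
3 → no match
4 → no match
5 → no match — must start with 'c'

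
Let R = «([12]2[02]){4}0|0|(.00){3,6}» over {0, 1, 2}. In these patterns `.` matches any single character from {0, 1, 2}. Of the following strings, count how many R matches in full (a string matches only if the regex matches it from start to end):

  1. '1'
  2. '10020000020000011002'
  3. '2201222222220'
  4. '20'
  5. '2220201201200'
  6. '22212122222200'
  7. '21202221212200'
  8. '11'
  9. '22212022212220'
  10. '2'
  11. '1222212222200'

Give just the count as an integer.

1 → no match
2 → no match
3 → match
4 → no match
5 → no match
6 → no match
7 → no match
8 → no match
9 → no match
10 → no match
11 → no match
Total matched: 1

1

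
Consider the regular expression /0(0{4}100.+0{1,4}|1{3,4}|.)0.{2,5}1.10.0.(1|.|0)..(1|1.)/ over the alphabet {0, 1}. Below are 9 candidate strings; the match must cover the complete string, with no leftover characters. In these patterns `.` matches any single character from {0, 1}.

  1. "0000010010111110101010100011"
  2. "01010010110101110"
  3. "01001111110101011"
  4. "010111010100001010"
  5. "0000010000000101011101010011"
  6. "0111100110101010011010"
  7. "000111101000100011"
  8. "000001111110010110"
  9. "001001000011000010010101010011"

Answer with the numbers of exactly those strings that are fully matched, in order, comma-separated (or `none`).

5, 6, 7

1 → no match
2 → no match
3 → no match
4 → no match
5 → match
6 → match
7 → match
8 → no match
9 → no match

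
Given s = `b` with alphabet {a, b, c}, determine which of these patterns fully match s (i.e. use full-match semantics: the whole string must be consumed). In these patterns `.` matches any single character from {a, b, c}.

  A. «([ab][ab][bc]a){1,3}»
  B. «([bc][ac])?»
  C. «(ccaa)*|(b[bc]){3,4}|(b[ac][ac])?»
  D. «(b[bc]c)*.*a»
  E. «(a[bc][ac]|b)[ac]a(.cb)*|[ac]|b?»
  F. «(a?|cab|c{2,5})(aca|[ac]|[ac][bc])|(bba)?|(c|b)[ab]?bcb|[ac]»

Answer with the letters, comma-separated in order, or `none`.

E

A → no match — must end with `a`
B → no match
C → no match
D → no match — must end with `a`
E → match
F → no match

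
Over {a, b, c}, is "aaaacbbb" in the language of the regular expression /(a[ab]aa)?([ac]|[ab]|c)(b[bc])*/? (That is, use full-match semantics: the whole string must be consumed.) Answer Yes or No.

No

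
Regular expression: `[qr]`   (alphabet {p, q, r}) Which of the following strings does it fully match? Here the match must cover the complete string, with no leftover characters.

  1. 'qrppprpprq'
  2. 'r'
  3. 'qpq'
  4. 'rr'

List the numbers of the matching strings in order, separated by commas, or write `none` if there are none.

1 → no match
2 → match
3 → no match
4 → no match

2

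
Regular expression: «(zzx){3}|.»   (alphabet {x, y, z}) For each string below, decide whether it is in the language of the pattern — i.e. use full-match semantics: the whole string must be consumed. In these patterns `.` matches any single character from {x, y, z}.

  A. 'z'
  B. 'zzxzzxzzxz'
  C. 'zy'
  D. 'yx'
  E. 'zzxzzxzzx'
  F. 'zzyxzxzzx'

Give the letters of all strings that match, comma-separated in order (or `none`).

A. 'z' → match
B. 'zzxzzxzzxz' → no match
C. 'zy' → no match
D. 'yx' → no match
E. 'zzxzzxzzx' → match
F. 'zzyxzxzzx' → no match

A, E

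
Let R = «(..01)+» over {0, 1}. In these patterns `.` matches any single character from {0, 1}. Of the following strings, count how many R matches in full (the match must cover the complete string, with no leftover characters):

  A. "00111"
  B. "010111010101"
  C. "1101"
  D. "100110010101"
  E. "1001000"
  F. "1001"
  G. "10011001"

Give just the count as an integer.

A. "00111" → no match — must end with "01"
B. "010111010101" → match
C. "1101" → match
D. "100110010101" → match
E. "1001000" → no match — must end with "01"
F. "1001" → match
G. "10011001" → match
Total matched: 5

5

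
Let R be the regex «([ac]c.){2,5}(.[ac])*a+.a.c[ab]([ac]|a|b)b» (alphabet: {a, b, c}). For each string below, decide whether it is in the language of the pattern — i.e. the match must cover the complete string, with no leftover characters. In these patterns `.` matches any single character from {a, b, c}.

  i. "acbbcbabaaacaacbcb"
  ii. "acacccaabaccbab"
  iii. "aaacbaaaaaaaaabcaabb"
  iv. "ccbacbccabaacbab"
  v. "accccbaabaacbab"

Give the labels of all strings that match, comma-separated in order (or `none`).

ii, iv, v

i → no match
ii → match
iii → no match
iv → match
v → match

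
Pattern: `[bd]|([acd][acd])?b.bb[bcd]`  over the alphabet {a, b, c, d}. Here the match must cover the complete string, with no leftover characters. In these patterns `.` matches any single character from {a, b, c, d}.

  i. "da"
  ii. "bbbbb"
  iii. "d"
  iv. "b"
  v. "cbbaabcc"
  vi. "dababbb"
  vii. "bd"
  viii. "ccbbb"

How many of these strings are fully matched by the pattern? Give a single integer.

i. "da" → no match
ii. "bbbbb" → match
iii. "d" → match
iv. "b" → match
v. "cbbaabcc" → no match
vi. "dababbb" → match
vii. "bd" → no match
viii. "ccbbb" → no match
Total matched: 4

4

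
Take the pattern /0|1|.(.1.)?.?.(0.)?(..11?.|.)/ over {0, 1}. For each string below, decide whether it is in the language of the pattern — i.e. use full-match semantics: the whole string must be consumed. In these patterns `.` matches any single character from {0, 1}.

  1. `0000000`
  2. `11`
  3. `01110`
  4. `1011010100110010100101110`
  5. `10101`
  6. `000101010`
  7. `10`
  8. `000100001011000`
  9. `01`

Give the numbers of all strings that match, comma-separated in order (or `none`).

1 → no match
2 → no match
3 → no match
4 → no match
5 → no match
6 → no match
7 → no match
8 → no match
9 → no match

none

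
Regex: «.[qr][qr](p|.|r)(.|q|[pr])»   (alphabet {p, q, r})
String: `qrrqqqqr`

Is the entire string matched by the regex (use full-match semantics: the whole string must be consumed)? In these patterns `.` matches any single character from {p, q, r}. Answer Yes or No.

No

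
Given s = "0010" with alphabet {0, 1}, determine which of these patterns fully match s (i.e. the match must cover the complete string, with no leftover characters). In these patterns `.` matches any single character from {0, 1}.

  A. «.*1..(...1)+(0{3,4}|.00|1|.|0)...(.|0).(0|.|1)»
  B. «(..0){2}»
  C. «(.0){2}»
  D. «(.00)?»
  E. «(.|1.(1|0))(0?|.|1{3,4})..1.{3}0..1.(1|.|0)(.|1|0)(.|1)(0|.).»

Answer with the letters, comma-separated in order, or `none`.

C

A → no match
B → no match
C → match
D → no match
E → no match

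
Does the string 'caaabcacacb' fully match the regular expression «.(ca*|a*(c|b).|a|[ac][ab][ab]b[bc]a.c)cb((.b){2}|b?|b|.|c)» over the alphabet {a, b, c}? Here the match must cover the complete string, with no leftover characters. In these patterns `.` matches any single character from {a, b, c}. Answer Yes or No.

No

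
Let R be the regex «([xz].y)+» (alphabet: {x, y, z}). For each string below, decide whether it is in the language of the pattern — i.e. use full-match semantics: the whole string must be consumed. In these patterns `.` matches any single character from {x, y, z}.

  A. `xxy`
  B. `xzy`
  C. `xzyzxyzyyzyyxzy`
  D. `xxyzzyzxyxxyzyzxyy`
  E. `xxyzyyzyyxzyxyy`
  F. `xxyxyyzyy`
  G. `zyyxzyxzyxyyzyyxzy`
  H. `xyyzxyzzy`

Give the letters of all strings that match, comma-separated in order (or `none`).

A, B, C, E, F, G, H

A. `xxy` → match
B. `xzy` → match
C → match
D → no match
E → match
F. `xxyxyyzyy` → match
G → match
H. `xyyzxyzzy` → match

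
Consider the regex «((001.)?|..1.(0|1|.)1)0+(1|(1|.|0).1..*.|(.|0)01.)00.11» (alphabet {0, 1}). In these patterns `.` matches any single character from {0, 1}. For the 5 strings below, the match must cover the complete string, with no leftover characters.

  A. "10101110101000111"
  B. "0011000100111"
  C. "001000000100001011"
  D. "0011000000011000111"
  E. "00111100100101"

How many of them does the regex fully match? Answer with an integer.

2

A → no match
B → match
C → no match
D → match
E → no match — must end with "11"
Total matched: 2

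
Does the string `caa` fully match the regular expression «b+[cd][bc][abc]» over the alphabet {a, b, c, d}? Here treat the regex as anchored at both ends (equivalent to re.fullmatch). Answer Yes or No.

No

Every match must start with `b`, but `caa` does not.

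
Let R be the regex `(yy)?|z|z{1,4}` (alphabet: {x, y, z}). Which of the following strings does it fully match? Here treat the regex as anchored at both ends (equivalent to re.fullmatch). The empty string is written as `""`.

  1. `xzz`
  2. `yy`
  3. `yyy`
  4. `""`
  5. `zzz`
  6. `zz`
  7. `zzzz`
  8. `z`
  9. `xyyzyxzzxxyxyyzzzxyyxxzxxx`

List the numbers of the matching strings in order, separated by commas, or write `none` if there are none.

2, 4, 5, 6, 7, 8

1. `xzz` → no match
2. `yy` → match
3. `yyy` → no match
4. `""` → match
5. `zzz` → match
6. `zz` → match
7. `zzzz` → match
8. `z` → match
9 → no match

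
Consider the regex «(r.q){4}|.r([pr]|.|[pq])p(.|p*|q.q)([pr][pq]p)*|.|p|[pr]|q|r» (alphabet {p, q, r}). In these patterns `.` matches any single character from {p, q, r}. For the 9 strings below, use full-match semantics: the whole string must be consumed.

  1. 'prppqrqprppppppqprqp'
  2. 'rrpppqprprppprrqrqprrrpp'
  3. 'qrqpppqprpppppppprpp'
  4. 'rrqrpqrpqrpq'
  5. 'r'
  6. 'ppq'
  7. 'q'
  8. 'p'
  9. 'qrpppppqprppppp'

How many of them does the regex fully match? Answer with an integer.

1 → match
2 → no match
3 → match
4. 'rrqrpqrpqrpq' → match
5. 'r' → match
6. 'ppq' → no match
7. 'q' → match
8. 'p' → match
9 → match
Total matched: 7

7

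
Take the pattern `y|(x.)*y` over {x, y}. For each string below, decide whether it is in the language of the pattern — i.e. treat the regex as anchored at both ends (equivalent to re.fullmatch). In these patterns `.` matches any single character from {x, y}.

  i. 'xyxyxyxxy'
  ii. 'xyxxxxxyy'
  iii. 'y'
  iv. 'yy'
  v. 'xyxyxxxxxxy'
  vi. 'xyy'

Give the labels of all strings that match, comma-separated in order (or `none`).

i, ii, iii, v, vi

i → match
ii → match
iii → match
iv → no match
v → match
vi → match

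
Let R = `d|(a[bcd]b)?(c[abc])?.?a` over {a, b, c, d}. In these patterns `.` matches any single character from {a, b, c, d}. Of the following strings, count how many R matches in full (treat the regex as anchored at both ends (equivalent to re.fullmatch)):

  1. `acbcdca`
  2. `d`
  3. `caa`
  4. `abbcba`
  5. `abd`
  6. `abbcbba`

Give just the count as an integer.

1 → no match
2 → match
3 → match
4 → match
5 → no match
6 → match
Total matched: 4

4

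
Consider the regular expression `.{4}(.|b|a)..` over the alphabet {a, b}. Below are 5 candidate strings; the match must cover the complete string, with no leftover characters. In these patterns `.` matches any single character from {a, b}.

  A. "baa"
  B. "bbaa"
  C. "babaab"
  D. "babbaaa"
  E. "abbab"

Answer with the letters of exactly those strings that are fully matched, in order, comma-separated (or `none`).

A → no match
B → no match
C → no match
D → match
E → no match

D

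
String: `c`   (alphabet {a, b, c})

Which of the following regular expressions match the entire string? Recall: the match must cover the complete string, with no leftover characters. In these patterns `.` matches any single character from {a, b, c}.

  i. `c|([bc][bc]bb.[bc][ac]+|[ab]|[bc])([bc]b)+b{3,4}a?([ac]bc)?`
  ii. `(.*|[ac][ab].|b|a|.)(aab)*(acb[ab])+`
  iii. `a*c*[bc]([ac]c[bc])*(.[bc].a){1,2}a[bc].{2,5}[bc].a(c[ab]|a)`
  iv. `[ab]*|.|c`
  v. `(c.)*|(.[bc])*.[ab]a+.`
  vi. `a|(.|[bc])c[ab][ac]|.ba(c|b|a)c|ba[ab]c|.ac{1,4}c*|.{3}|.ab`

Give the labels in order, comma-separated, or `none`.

i → match
ii → no match
iii → no match
iv → match
v → no match
vi → no match

i, iv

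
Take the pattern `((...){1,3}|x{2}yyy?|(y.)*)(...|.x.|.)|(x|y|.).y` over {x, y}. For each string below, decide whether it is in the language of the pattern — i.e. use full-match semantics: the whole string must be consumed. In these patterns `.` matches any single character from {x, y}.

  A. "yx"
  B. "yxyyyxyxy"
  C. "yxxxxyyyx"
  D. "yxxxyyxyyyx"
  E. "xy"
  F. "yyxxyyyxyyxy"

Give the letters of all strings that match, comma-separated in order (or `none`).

B, C, F

A → no match
B → match
C → match
D → no match
E → no match
F → match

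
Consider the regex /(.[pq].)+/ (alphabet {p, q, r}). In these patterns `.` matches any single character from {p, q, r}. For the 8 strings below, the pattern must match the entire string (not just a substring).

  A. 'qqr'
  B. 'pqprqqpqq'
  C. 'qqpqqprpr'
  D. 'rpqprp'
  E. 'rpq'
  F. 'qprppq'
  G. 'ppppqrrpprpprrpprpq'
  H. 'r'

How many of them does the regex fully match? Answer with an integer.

A. 'qqr' → match
B. 'pqprqqpqq' → match
C. 'qqpqqprpr' → match
D. 'rpqprp' → no match
E. 'rpq' → match
F. 'qprppq' → match
G → no match
H. 'r' → no match
Total matched: 5

5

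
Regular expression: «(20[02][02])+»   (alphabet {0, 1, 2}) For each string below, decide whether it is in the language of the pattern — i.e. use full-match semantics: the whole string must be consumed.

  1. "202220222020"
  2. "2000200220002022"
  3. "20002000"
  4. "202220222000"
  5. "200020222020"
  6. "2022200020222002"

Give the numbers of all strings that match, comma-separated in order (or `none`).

1 → match
2 → match
3 → match
4 → match
5 → match
6 → match

1, 2, 3, 4, 5, 6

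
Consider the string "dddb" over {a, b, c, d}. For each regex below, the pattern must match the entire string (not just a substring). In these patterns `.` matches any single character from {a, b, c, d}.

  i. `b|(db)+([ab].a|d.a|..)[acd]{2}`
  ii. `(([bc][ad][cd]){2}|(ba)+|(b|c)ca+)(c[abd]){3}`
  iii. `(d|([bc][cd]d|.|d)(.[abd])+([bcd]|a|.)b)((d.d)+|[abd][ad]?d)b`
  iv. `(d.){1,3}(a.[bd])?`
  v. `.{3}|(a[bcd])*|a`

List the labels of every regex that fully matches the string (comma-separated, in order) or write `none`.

iii, iv

i → no match
ii → no match
iii → match
iv → match
v → no match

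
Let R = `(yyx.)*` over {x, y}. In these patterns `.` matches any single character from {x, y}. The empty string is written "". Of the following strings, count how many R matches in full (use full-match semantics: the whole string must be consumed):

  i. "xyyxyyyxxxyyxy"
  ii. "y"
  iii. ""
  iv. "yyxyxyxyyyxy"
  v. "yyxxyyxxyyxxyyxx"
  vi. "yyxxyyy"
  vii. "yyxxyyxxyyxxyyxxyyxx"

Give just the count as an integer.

3

i → no match
ii. "y" → no match
iii. "" → match
iv. "yyxyxyxyyyxy" → no match
v → match
vi. "yyxxyyy" → no match
vii → match
Total matched: 3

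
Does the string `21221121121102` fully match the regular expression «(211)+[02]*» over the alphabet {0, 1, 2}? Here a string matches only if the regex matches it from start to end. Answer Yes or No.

No

Every match must start with `211`, but `21221121121102` does not.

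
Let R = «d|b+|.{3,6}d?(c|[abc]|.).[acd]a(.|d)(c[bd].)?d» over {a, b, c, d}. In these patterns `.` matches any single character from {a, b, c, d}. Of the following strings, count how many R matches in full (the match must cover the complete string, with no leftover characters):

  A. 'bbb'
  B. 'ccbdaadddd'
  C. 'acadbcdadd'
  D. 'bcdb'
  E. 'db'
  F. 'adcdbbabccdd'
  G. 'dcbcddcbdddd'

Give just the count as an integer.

2

A → match
B → no match
C → match
D → no match
E → no match
F → no match
G → no match
Total matched: 2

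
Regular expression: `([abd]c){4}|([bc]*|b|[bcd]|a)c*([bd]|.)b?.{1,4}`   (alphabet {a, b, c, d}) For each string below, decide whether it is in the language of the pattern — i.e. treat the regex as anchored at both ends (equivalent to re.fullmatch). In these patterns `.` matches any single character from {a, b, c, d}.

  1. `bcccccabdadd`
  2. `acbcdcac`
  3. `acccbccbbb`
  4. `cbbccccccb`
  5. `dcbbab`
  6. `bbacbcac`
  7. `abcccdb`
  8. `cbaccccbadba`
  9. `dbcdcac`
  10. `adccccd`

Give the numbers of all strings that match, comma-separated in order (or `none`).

1, 2, 4, 5

1. `bcccccabdadd` → match
2. `acbcdcac` → match
3. `acccbccbbb` → no match
4. `cbbccccccb` → match
5. `dcbbab` → match
6. `bbacbcac` → no match
7. `abcccdb` → no match
8. `cbaccccbadba` → no match
9. `dbcdcac` → no match
10. `adccccd` → no match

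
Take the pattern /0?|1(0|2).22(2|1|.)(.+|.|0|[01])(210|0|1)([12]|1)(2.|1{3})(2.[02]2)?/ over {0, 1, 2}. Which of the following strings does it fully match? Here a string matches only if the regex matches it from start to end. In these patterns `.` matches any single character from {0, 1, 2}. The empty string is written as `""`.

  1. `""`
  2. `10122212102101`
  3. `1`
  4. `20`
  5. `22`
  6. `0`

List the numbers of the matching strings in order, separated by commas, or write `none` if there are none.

1, 6

1 → match
2 → no match
3 → no match
4 → no match
5 → no match
6 → match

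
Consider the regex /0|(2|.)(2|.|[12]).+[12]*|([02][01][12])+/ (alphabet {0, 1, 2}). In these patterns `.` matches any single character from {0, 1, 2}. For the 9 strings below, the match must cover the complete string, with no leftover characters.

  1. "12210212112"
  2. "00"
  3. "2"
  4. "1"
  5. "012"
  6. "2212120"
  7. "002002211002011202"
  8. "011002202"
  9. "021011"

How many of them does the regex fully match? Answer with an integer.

1 → match
2 → no match
3 → no match
4 → no match
5 → match
6 → match
7 → match
8 → match
9 → match
Total matched: 6

6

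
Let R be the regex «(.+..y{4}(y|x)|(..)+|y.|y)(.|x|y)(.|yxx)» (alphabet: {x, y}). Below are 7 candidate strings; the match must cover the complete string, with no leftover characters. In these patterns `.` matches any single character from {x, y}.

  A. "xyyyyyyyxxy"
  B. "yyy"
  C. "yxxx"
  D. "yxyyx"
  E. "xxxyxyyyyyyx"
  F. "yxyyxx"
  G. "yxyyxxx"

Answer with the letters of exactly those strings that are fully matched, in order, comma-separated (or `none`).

A, B, C, E, F

A. "xyyyyyyyxxy" → match
B. "yyy" → match
C. "yxxx" → match
D. "yxyyx" → no match
E. "xxxyxyyyyyyx" → match
F. "yxyyxx" → match
G. "yxyyxxx" → no match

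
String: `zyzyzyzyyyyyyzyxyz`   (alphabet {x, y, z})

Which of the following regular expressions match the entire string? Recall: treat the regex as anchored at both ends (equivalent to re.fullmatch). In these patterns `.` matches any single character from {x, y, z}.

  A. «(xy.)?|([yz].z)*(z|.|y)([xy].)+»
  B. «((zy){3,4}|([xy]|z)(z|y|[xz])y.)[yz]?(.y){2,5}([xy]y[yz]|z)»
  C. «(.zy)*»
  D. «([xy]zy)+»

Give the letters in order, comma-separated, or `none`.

A → no match
B → match
C → no match
D → no match — must end with `zy`

B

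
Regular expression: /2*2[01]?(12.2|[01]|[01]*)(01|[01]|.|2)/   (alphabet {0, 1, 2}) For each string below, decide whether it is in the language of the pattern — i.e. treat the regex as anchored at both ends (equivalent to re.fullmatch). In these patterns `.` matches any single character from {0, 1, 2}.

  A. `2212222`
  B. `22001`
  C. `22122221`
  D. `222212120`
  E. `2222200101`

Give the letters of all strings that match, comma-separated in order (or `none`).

A, B, D, E

A → match
B → match
C → no match
D → match
E → match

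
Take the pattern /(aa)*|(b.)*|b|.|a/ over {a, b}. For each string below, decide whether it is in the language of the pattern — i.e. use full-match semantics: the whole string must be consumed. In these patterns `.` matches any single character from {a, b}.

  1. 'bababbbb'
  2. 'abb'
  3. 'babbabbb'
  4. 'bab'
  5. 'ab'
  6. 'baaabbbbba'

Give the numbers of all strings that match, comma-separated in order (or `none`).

1

1. 'bababbbb' → match
2. 'abb' → no match
3. 'babbabbb' → no match
4. 'bab' → no match
5. 'ab' → no match
6. 'baaabbbbba' → no match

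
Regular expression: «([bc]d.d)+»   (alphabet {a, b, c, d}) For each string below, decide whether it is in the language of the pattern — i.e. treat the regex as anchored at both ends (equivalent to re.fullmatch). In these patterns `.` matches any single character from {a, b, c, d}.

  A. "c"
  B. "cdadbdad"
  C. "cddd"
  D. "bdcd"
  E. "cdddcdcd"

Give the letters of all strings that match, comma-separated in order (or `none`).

B, C, D, E

A → no match — must end with "d"
B → match
C → match
D → match
E → match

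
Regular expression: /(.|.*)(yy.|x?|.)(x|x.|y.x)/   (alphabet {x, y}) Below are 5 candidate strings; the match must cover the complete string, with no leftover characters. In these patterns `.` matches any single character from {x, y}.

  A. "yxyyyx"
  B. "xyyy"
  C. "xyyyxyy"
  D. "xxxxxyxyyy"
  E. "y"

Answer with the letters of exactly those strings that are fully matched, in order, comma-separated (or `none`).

A → match
B → no match
C → no match
D → no match
E → no match

A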